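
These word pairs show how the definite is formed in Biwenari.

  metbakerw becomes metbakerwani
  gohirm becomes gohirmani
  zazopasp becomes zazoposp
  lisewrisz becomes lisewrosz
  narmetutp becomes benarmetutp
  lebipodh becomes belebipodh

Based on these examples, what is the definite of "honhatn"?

behonhatn

zazopasp and narmetutp both end in -p yet inflect differently (zazoposp, benarmetutp), so the final letter is not what conditions the rule; the second-to-last letter is.
"honhatn" has second-to-last letter 't'. The one such stem in the data (narmetutp → benarmetutp) adds the prefix be-, so the same rule applies.
So honhatn → behonhatn.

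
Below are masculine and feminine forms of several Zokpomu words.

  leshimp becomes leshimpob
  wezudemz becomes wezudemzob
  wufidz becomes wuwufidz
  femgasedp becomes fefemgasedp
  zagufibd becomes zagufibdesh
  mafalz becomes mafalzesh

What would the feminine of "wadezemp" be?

wezudemz and wufidz both end in -z yet inflect differently (wezudemzob, wuwufidz), so the final letter is not what conditions the rule; the second-to-last letter is.
"wadezemp" has second-to-last letter 'm'. The stems whose second-to-last letter is 'm' (leshimp → leshimpob, wezudemz → wezudemzob) add -ob.
So wadezemp → wadezempob.

wadezempob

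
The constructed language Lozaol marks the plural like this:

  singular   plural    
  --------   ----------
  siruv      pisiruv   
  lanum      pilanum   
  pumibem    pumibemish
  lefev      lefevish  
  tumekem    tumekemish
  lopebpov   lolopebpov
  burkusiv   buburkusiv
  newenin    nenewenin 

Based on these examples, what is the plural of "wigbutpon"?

lanum and pumibem both end in -m yet inflect differently (pilanum, pumibemish), so the final letter is not what conditions the rule; the last vowel is.
"wigbutpon" has last vowel 'o'. The one such stem in the data (lopebpov → lolopebpov) repeats the first consonant+vowel as a prefix (as do burkusiv, newenin), so the same rule applies.
The other patterns: stems whose last vowel is 'u' add the prefix pi-; stems whose last vowel is 'e' add -ish.
So wigbutpon → wiwigbutpon.

wiwigbutpon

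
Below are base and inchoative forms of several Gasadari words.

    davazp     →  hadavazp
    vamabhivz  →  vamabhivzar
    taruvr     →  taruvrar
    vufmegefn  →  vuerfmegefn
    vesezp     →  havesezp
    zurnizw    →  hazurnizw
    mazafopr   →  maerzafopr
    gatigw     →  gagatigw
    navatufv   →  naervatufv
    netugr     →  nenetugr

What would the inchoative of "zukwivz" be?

taruvr and mazafopr both end in -r yet inflect differently (taruvrar, maerzafopr), so the final letter is not what conditions the rule; the second-to-last letter is.
"zukwivz" has second-to-last letter 'v'. The stems whose second-to-last letter is 'v' (vamabhivz → vamabhivzar, taruvr → taruvrar) add -ar.
So zukwivz → zukwivzar.

zukwivzar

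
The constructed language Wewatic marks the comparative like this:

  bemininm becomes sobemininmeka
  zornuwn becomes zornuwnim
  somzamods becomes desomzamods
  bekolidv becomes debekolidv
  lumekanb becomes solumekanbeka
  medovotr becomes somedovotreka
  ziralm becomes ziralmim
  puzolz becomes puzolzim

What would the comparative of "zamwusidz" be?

"zamwusidz" has second-to-last letter 'd'. The stems whose second-to-last letter is 'd' (bekolidv → debekolidv, somzamods → desomzamods) add the prefix de-.
So zamwusidz → dezamwusidz.

dezamwusidz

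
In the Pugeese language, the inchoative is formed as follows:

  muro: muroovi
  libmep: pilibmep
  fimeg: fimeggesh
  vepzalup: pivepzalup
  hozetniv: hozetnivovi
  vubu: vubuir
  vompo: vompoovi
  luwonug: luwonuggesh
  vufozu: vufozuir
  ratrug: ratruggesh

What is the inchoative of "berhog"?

vepzalup and ratrug both have last vowel 'u' yet inflect differently (pivepzalup, ratruggesh), so the last vowel is not what conditions the rule; the final letter is.
"berhog" ends in -g. The stems ending in -g (ratrug → ratruggesh, luwonug → luwonuggesh, fimeg → fimeggesh) double the final consonant and add -esh.
The other patterns: stems ending in -p add the prefix pi-; stems ending in -o or -v add -ovi; stems ending in -u add -ir.
So berhog → berhoggesh.

berhoggesh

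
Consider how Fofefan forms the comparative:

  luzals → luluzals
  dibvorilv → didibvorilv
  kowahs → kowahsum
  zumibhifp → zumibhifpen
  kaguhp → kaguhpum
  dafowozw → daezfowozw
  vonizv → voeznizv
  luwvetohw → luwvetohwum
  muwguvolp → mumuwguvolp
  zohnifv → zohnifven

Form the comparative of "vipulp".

vivipulp

muwguvolp and zumibhifp both end in -p yet inflect differently (mumuwguvolp, zumibhifpen), so the final letter is not what conditions the rule; the second-to-last letter is.
"vipulp" has second-to-last letter 'l'. The stems whose second-to-last letter is 'l' (dibvorilv → didibvorilv, luzals → luluzals, muwguvolp → mumuwguvolp) repeat the first consonant+vowel as a prefix.
The other patterns: stems whose second-to-last letter is 'f' add -en; stems whose second-to-last letter is 'h' add -um; stems whose second-to-last letter is 'z' insert -ez- after the first vowel.
So vipulp → vivipulp.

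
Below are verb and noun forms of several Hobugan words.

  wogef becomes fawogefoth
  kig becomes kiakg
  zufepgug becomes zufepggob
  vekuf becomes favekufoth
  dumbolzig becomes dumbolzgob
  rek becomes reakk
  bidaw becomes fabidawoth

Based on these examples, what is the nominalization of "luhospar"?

luhosprob

kig and dumbolzig both end in -g yet inflect differently (kiakg, dumbolzgob), so the final letter is not what conditions the rule; the number of vowels is.
"luhospar" has 3 vowels. The stems with 3 vowels (dumbolzig → dumbolzgob, zufepgug → zufepggob) delete the last vowel and add -ob.
So luhospar → luhosprob.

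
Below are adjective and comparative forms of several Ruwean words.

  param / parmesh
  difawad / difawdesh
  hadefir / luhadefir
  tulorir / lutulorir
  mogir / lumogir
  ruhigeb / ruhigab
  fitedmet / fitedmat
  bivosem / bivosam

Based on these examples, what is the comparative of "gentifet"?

"gentifet" has last vowel 'e'. The stems whose last vowel is 'e' (ruhigeb → ruhigab, fitedmet → fitedmat, bivosem → bivosam) change the last vowel to 'a'.
The other patterns: stems whose last vowel is 'a' delete the last vowel and add -esh; stems whose last vowel is 'i' add the prefix lu-.
So gentifet → gentifat.

gentifat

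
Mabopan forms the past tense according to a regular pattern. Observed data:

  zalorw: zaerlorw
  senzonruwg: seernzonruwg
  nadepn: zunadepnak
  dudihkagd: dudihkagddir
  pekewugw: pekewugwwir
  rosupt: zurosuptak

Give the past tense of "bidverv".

pekewugw and zalorw both end in -w yet inflect differently (pekewugwwir, zaerlorw), so the final letter is not what conditions the rule; the second-to-last letter is.
"bidverv" has second-to-last letter 'r'. The one such stem in the data (zalorw → zaerlorw) inserts -er- after the first vowel (as does senzonruwg), so the same rule applies.
The other patterns: stems whose second-to-last letter is 'g' double the final consonant and add -ir; stems whose second-to-last letter is 'p' add zu- … -ak around the stem.
So bidverv → bierdverv.

bierdverv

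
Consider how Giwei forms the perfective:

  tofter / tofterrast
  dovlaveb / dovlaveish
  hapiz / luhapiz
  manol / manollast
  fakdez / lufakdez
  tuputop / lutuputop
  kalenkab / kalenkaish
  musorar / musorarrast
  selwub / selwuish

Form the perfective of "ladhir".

fakdez and dovlaveb both have last vowel 'e' yet inflect differently (lufakdez, dovlaveish), so the last vowel is not what conditions the rule; the final letter is.
"ladhir" ends in -r. The stems ending in -r (musorar → musorarrast, tofter → tofterrast) double the final consonant and add -ast.
So ladhir → ladhirrast.

ladhirrast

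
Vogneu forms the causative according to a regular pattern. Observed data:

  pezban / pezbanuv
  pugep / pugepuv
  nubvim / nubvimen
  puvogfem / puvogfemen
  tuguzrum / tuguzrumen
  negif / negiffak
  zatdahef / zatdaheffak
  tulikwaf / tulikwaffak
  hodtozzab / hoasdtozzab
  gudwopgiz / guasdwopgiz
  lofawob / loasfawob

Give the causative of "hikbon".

"hikbon" ends in -n. The one such stem in the data (pezban → pezbanuv) adds -uv, so the same rule applies.
The other patterns: stems ending in -m add -en; stems ending in -f double the final consonant and add -ak; stems ending in -b or -z insert -as- after the first vowel.
So hikbon → hikbonuv.

hikbonuv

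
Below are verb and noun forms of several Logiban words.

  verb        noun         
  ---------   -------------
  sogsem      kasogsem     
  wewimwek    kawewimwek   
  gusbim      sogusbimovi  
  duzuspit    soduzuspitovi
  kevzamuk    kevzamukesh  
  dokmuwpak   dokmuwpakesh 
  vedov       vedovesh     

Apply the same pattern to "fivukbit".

sogsem and gusbim both end in -m yet inflect differently (kasogsem, sogusbimovi), so the final letter is not what conditions the rule; the last vowel is.
"fivukbit" has last vowel 'i'. The stems whose last vowel is 'i' (gusbim → sogusbimovi, duzuspit → soduzuspitovi) add so- … -ovi around the stem.
So fivukbit → sofivukbitovi.

sofivukbitovi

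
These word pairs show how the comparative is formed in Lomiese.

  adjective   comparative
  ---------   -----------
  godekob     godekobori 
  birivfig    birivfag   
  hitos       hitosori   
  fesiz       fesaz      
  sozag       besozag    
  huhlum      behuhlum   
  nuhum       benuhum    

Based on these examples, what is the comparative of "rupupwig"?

rupupwag

birivfig and sozag both end in -g yet inflect differently (birivfag, besozag), so the final letter is not what conditions the rule; the last vowel is.
"rupupwig" has last vowel 'i'. The stems whose last vowel is 'i' (birivfig → birivfag, fesiz → fesaz) change the last vowel to 'a'.
So rupupwig → rupupwag.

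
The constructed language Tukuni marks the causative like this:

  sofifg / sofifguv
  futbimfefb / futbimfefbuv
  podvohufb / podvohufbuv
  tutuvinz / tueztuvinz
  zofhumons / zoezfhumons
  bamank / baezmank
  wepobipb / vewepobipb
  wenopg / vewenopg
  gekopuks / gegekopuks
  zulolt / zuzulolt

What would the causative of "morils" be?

futbimfefb and wepobipb both end in -b yet inflect differently (futbimfefbuv, vewepobipb), so the final letter is not what conditions the rule; the second-to-last letter is.
"morils" has second-to-last letter 'l'. The one such stem in the data (zulolt → zuzulolt) repeats the first consonant+vowel as a prefix (as does gekopuks), so the same rule applies.
So morils → momorils.

momorils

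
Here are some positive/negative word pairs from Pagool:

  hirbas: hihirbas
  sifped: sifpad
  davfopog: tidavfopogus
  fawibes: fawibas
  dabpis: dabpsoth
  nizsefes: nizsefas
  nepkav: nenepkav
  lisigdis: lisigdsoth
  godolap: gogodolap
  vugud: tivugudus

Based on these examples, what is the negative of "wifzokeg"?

vugud and sifped both end in -d yet inflect differently (tivugudus, sifpad), so the final letter is not what conditions the rule; the last vowel is.
"wifzokeg" has last vowel 'e'. The stems whose last vowel is 'e' (sifped → sifpad, nizsefes → nizsefas, fawibes → fawibas) change the last vowel to 'a'.
So wifzokeg → wifzokag.

wifzokag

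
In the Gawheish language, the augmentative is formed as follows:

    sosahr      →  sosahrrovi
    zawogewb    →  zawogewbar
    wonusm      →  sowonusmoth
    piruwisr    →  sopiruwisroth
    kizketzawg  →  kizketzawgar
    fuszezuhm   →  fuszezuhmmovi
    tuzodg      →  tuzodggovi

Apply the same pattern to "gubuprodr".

gubuprodrrovi

kizketzawg and tuzodg both end in -g yet inflect differently (kizketzawgar, tuzodggovi), so the final letter is not what conditions the rule; the second-to-last letter is.
"gubuprodr" has second-to-last letter 'd'. The one such stem in the data (tuzodg → tuzodggovi) doubles the final consonant and adds -ovi (as do fuszezuhm, sosahr), so the same rule applies.
So gubuprodr → gubuprodrrovi.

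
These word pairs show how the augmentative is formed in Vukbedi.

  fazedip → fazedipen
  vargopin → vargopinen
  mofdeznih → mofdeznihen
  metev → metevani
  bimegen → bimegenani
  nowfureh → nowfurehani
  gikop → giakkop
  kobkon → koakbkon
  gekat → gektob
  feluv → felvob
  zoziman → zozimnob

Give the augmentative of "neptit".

neptiten

vargopin and bimegen both end in -n yet inflect differently (vargopinen, bimegenani), so the final letter is not what conditions the rule; the last vowel is.
"neptit" has last vowel 'i'. The stems whose last vowel is 'i' (fazedip → fazedipen, vargopin → vargopinen, mofdeznih → mofdeznihen) add -en.
The other patterns: stems whose last vowel is 'e' add -ani; stems whose last vowel is 'o' insert -ak- after the first vowel; stems whose last vowel is 'a' or 'u' delete the last vowel and add -ob.
So neptit → neptiten.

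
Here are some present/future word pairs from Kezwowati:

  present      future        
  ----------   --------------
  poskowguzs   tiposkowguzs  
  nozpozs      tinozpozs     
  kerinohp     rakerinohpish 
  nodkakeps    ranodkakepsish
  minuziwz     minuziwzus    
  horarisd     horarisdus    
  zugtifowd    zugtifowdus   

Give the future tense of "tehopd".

ratehopdish

poskowguzs and nodkakeps both end in -s yet inflect differently (tiposkowguzs, ranodkakepsish), so the final letter is not what conditions the rule; the second-to-last letter is.
"tehopd" has second-to-last letter 'p'. The one such stem in the data (nodkakeps → ranodkakepsish) adds ra- … -ish around the stem, so the same rule applies.
So tehopd → ratehopdish.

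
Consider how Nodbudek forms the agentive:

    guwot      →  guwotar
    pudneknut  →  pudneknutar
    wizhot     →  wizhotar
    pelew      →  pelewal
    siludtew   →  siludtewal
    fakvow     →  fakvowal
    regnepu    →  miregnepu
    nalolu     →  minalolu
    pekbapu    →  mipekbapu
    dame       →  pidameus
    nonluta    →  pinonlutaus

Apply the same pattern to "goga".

pigogaus

"goga" ends in -a. The one such stem in the data (nonluta → pinonlutaus) adds pi- … -us around the stem, so the same rule applies.
The other patterns: stems ending in -t add -ar; stems ending in -w add -al; stems ending in -u add the prefix mi-.
So goga → pigogaus.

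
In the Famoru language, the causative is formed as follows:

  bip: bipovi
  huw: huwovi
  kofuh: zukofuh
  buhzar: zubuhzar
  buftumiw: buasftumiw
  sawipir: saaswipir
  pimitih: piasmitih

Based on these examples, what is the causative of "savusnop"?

saasvusnop

"savusnop" has 3 vowels. The stems with 3 vowels (buftumiw → buasftumiw, sawipir → saaswipir, pimitih → piasmitih) insert -as- after the first vowel.
The other patterns: stems with 1 vowel add -ovi; stems with 2 vowels add the prefix zu-.
So savusnop → saasvusnop.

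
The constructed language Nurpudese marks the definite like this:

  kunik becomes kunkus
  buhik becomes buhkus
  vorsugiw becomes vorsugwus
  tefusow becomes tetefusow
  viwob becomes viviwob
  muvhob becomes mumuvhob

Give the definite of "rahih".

"rahih" has last vowel 'i'. The stems whose last vowel is 'i' (kunik → kunkus, buhik → buhkus, vorsugiw → vorsugwus) delete the last vowel and add -us.
The other pattern: stems whose last vowel is 'o' repeat the first consonant+vowel as a prefix.
So rahih → rahhus.

rahhus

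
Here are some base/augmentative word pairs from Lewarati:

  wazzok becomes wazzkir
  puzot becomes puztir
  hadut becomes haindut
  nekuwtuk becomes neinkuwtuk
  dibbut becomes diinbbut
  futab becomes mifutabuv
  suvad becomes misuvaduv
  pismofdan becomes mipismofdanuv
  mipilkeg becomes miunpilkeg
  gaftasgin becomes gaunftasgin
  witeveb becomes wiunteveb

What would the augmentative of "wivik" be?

wiunvik

"wivik" has last vowel 'i'. The one such stem in the data (gaftasgin → gaunftasgin) inserts -un- after the first vowel (as do mipilkeg, witeveb), so the same rule applies.
So wivik → wiunvik.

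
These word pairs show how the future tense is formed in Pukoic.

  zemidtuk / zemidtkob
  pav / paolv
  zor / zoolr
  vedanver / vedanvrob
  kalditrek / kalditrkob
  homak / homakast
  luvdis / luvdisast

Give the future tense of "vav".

vaolv

"vav" has 1 vowel. The stems with 1 vowel (zor → zoolr, pav → paolv) insert -ol- after the first vowel.
So vav → vaolv.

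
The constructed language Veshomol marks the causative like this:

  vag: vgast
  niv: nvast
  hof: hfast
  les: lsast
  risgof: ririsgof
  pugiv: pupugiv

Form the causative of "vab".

hof and risgof both end in -f yet inflect differently (hfast, ririsgof), so the final letter is not what conditions the rule; the number of vowels is.
"vab" has 1 vowel. The stems with 1 vowel (vag → vgast, niv → nvast, hof → hfast) delete the last vowel and add -ast.
The other pattern: stems with 2 vowels repeat the first consonant+vowel as a prefix.
So vab → vbast.

vbast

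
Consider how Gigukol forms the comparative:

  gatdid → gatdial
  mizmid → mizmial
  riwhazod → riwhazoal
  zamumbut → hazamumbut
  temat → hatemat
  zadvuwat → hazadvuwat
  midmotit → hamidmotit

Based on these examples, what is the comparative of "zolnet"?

gatdid and midmotit both have last vowel 'i' yet inflect differently (gatdial, hamidmotit), so the last vowel is not what conditions the rule; the final letter is.
"zolnet" ends in -t. The stems ending in -t (zamumbut → hazamumbut, temat → hatemat, zadvuwat → hazadvuwat) add the prefix ha-.
So zolnet → hazolnet.

hazolnet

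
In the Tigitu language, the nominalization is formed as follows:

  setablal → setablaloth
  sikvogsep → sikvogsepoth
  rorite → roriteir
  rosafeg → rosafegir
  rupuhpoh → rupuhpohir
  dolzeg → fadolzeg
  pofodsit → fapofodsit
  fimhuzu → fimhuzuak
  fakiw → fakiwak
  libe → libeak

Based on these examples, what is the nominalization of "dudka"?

fadudka

rosafeg and dolzeg both end in -g yet inflect differently (rosafegir, fadolzeg), so the final letter is not what conditions the rule; the first letter is.
"dudka" begins with d-. The one such stem in the data (dolzeg → fadolzeg) adds the prefix fa-, so the same rule applies.
So dudka → fadudka.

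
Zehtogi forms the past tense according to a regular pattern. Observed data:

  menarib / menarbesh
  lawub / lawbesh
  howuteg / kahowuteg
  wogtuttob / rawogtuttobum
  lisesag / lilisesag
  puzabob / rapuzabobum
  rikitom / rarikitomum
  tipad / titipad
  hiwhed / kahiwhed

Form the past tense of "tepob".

tipad and hiwhed both end in -d yet inflect differently (titipad, kahiwhed), so the final letter is not what conditions the rule; the last vowel is.
"tepob" has last vowel 'o'. The stems whose last vowel is 'o' (wogtuttob → rawogtuttobum, rikitom → rarikitomum, puzabob → rapuzabobum) add ra- … -um around the stem.
So tepob → ratepobum.

ratepobum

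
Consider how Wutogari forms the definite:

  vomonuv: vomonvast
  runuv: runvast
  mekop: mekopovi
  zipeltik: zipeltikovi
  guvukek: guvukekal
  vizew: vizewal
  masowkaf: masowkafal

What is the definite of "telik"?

telikovi

zipeltik and guvukek both end in -k yet inflect differently (zipeltikovi, guvukekal), so the final letter is not what conditions the rule; the last vowel is.
"telik" has last vowel 'i'. The one such stem in the data (zipeltik → zipeltikovi) adds -ovi, so the same rule applies.
So telik → telikovi.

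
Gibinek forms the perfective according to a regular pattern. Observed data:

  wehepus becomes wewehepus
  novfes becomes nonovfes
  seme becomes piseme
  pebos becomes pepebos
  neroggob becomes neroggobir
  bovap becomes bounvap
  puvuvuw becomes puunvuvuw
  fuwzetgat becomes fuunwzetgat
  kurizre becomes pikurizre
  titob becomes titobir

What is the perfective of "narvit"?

novfes and kurizre both have last vowel 'e' yet inflect differently (nonovfes, pikurizre), so the last vowel is not what conditions the rule; the final letter is.
"narvit" ends in -t. The one such stem in the data (fuwzetgat → fuunwzetgat) inserts -un- after the first vowel (as do puvuvuw, bovap), so the same rule applies.
So narvit → naunrvit.

naunrvit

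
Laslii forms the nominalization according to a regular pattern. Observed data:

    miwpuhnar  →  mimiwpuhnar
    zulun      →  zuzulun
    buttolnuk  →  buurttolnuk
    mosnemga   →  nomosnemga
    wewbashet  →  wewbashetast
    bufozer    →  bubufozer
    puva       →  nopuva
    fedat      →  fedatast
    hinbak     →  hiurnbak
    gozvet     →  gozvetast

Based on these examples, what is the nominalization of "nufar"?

nunufar

fedat and hinbak both have last vowel 'a' yet inflect differently (fedatast, hiurnbak), so the last vowel is not what conditions the rule; the final letter is.
"nufar" ends in -r. The stems ending in -r (bufozer → bubufozer, miwpuhnar → mimiwpuhnar) repeat the first consonant+vowel as a prefix.
The other patterns: stems ending in -t add -ast; stems ending in -k insert -ur- after the first vowel; stems ending in -a add the prefix no-.
So nufar → nunufar.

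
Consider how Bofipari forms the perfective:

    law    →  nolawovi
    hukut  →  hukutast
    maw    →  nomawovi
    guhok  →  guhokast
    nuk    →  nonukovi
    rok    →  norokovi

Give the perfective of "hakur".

rok and guhok both end in -k yet inflect differently (norokovi, guhokast), so the final letter is not what conditions the rule; the number of vowels is.
"hakur" has 2 vowels. The stems with 2 vowels (guhok → guhokast, hukut → hukutast) add -ast.
The other pattern: stems with 1 vowel add no- … -ovi around the stem.
So hakur → hakurast.

hakurast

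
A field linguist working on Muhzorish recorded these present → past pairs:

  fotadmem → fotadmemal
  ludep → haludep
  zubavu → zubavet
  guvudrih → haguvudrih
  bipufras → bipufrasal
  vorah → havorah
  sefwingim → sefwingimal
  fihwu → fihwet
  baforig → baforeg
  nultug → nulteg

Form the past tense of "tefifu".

nultug and fihwu both have last vowel 'u' yet inflect differently (nulteg, fihwet), so the last vowel is not what conditions the rule; the final letter is.
"tefifu" ends in -u. The stems ending in -u (fihwu → fihwet, zubavu → zubavet) drop the final letter and add -et.
The other patterns: stems ending in -g change the last vowel to 'e'; stems ending in -h or -p add the prefix ha-; stems ending in -m or -s add -al.
So tefifu → tefifet.

tefifet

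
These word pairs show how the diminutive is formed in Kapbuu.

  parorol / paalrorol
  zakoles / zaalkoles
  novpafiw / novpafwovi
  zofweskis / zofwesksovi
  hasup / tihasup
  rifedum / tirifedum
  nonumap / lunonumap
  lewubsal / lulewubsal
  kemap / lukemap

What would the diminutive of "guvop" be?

zakoles and zofweskis both end in -s yet inflect differently (zaalkoles, zofwesksovi), so the final letter is not what conditions the rule; the last vowel is.
"guvop" has last vowel 'o'. The one such stem in the data (parorol → paalrorol) inserts -al- after the first vowel (as does zakoles), so the same rule applies.
The other patterns: stems whose last vowel is 'i' delete the last vowel and add -ovi; stems whose last vowel is 'u' add the prefix ti-; stems whose last vowel is 'a' add the prefix lu-.
So guvop → gualvop.

gualvop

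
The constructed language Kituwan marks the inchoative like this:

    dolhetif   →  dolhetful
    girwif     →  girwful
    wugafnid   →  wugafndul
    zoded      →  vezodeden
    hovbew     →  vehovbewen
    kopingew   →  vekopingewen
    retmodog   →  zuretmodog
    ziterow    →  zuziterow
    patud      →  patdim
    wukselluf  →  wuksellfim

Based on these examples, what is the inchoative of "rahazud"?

rahazdim

wugafnid and zoded both end in -d yet inflect differently (wugafndul, vezodeden), so the final letter is not what conditions the rule; the last vowel is.
"rahazud" has last vowel 'u'. The stems whose last vowel is 'u' (patud → patdim, wukselluf → wuksellfim) delete the last vowel and add -im.
So rahazud → rahazdim.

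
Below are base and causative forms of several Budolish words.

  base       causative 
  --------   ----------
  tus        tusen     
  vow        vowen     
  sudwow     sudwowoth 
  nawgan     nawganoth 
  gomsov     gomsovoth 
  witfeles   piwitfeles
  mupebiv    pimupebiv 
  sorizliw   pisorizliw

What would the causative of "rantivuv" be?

"rantivuv" has 3 vowels. The stems with 3 vowels (witfeles → piwitfeles, mupebiv → pimupebiv, sorizliw → pisorizliw) add the prefix pi-.
So rantivuv → pirantivuv.

pirantivuv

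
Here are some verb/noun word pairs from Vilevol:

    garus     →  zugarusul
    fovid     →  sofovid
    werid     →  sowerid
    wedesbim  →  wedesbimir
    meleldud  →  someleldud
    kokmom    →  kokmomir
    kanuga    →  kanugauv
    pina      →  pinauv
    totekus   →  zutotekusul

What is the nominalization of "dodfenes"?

wedesbim and werid both have last vowel 'i' yet inflect differently (wedesbimir, sowerid), so the last vowel is not what conditions the rule; the final letter is.
"dodfenes" ends in -s. The stems ending in -s (garus → zugarusul, totekus → zutotekusul) add zu- … -ul around the stem.
So dodfenes → zudodfenesul.

zudodfenesul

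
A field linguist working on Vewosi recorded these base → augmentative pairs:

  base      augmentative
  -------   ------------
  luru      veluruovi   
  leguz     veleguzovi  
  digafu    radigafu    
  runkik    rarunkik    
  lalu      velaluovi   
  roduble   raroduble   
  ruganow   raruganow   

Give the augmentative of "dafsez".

"dafsez" begins with d-. The one such stem in the data (digafu → radigafu) adds the prefix ra-, so the same rule applies.
The other pattern: stems beginning with l- add ve- … -ovi around the stem.
So dafsez → radafsez.

radafsez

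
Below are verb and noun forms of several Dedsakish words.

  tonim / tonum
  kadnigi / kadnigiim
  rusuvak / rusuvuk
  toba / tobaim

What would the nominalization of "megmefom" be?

"megmefom" ends in a consonant. The stems ending in a consonant (tonim → tonum, rusuvak → rusuvuk) change the last vowel to 'u'.
The other pattern: stems ending in a vowel add -im.
So megmefom → megmefum.

megmefum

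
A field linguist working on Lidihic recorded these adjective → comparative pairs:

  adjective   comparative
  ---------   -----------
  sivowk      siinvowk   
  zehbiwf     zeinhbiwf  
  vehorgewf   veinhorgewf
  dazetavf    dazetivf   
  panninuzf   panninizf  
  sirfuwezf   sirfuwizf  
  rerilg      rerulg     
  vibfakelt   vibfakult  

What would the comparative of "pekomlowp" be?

"pekomlowp" has second-to-last letter 'w'. The stems whose second-to-last letter is 'w' (sivowk → siinvowk, zehbiwf → zeinhbiwf, vehorgewf → veinhorgewf) insert -in- after the first vowel.
The other patterns: stems whose second-to-last letter is 'v' or 'z' change the last vowel to 'i'; stems whose second-to-last letter is 'l' change the last vowel to 'u'.
So pekomlowp → peinkomlowp.

peinkomlowp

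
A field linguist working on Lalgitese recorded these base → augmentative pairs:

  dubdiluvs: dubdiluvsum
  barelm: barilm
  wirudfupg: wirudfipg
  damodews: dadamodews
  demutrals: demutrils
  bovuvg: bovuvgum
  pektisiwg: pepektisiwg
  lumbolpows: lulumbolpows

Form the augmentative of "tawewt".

tatawewt

pektisiwg and bovuvg both end in -g yet inflect differently (pepektisiwg, bovuvgum), so the final letter is not what conditions the rule; the second-to-last letter is.
"tawewt" has second-to-last letter 'w'. The stems whose second-to-last letter is 'w' (damodews → dadamodews, lumbolpows → lulumbolpows, pektisiwg → pepektisiwg) repeat the first consonant+vowel as a prefix.
The other patterns: stems whose second-to-last letter is 'v' add -um; stems whose second-to-last letter is 'l' or 'p' change the last vowel to 'i'.
So tawewt → tatawewt.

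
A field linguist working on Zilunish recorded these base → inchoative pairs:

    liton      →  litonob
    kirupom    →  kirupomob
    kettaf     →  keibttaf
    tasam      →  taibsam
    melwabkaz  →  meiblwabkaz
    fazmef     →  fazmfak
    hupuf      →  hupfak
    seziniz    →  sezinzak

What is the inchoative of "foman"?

"foman" has last vowel 'a'. The stems whose last vowel is 'a' (kettaf → keibttaf, tasam → taibsam, melwabkaz → meiblwabkaz) insert -ib- after the first vowel.
So foman → foibman.

foibman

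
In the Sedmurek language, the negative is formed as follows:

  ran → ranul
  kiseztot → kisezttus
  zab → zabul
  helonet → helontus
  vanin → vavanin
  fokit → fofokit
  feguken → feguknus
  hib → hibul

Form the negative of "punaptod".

ran and vanin both end in -n yet inflect differently (ranul, vavanin), so the final letter is not what conditions the rule; the number of vowels is.
"punaptod" has 3 vowels. The stems with 3 vowels (kiseztot → kisezttus, feguken → feguknus, helonet → helontus) delete the last vowel and add -us.
The other patterns: stems with 1 vowel add -ul; stems with 2 vowels repeat the first consonant+vowel as a prefix.
So punaptod → punaptdus.

punaptdus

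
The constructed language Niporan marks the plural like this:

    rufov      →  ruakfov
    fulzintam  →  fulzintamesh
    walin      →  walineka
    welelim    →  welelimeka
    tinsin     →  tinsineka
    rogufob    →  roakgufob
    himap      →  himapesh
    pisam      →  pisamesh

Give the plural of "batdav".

batdavesh

"batdav" has last vowel 'a'. The stems whose last vowel is 'a' (himap → himapesh, fulzintam → fulzintamesh, pisam → pisamesh) add -esh.
So batdav → batdavesh.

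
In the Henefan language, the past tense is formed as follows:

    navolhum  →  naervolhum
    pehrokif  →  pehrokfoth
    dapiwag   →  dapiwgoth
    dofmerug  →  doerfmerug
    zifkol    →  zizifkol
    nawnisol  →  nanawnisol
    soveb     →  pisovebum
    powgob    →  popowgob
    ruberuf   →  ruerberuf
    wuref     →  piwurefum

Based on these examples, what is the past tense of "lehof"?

lelehof

dapiwag and dofmerug both end in -g yet inflect differently (dapiwgoth, doerfmerug), so the final letter is not what conditions the rule; the last vowel is.
"lehof" has last vowel 'o'. The stems whose last vowel is 'o' (powgob → popowgob, nawnisol → nanawnisol, zifkol → zizifkol) repeat the first consonant+vowel as a prefix.
The other patterns: stems whose last vowel is 'a' or 'i' delete the last vowel and add -oth; stems whose last vowel is 'u' insert -er- after the first vowel; stems whose last vowel is 'e' add pi- … -um around the stem.
So lehof → lelehof.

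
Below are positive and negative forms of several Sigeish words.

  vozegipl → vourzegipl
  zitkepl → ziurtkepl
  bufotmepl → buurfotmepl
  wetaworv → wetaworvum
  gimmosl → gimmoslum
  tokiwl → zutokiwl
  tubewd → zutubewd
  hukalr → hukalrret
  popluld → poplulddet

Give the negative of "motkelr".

motkelrret

"motkelr" has second-to-last letter 'l'. The stems whose second-to-last letter is 'l' (hukalr → hukalrret, popluld → poplulddet) double the final consonant and add -et.
So motkelr → motkelrret.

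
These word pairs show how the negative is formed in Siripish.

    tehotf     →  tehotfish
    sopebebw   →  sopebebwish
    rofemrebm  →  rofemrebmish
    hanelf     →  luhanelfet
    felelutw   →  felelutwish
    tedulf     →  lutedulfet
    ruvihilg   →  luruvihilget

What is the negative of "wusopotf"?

hanelf and tehotf both end in -f yet inflect differently (luhanelfet, tehotfish), so the final letter is not what conditions the rule; the second-to-last letter is.
"wusopotf" has second-to-last letter 't'. The stems whose second-to-last letter is 't' (felelutw → felelutwish, tehotf → tehotfish) add -ish.
So wusopotf → wusopotfish.

wusopotfish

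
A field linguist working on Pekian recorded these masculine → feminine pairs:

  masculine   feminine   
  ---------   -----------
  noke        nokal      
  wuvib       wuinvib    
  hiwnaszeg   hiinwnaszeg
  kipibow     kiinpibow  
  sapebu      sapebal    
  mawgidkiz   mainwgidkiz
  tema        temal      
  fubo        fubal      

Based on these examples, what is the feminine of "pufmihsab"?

hiwnaszeg and noke both have last vowel 'e' yet inflect differently (hiinwnaszeg, nokal), so the last vowel is not what conditions the rule; whether the stem ends in a vowel or a consonant is.
"pufmihsab" ends in a consonant. The stems ending in a consonant (kipibow → kiinpibow, wuvib → wuinvib, mawgidkiz → mainwgidkiz) insert -in- after the first vowel.
So pufmihsab → puinfmihsab.

puinfmihsab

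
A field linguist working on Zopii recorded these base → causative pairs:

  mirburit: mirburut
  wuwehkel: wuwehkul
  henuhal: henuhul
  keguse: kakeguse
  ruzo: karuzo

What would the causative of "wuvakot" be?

"wuvakot" ends in a consonant. The stems ending in a consonant (mirburit → mirburut, wuwehkel → wuwehkul, henuhal → henuhul) change the last vowel to 'u'.
So wuvakot → wuvakut.

wuvakut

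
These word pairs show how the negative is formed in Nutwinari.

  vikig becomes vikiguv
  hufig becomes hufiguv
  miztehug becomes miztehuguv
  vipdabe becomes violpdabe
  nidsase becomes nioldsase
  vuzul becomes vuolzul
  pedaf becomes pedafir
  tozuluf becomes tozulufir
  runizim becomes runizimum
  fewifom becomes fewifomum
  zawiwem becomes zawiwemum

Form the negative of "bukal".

miztehug and vuzul both have last vowel 'u' yet inflect differently (miztehuguv, vuolzul), so the last vowel is not what conditions the rule; the final letter is.
"bukal" ends in -l. The one such stem in the data (vuzul → vuolzul) inserts -ol- after the first vowel (as do vipdabe, nidsase), so the same rule applies.
So bukal → buolkal.

buolkal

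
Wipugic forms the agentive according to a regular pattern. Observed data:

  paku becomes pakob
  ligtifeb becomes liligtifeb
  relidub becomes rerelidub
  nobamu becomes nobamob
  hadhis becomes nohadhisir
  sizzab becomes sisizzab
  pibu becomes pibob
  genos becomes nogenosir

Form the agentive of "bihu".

relidub and paku both have last vowel 'u' yet inflect differently (rerelidub, pakob), so the last vowel is not what conditions the rule; the final letter is.
"bihu" ends in -u. The stems ending in -u (paku → pakob, pibu → pibob, nobamu → nobamob) drop the final letter and add -ob.
The other patterns: stems ending in -b repeat the first consonant+vowel as a prefix; stems ending in -s add no- … -ir around the stem.
So bihu → bihob.

bihob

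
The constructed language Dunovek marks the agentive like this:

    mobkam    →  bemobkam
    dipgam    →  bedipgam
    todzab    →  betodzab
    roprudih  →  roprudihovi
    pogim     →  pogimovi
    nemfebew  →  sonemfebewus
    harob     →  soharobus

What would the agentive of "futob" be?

sofutobus

mobkam and pogim both end in -m yet inflect differently (bemobkam, pogimovi), so the final letter is not what conditions the rule; the last vowel is.
"futob" has last vowel 'o'. The one such stem in the data (harob → soharobus) adds so- … -us around the stem, so the same rule applies.
The other patterns: stems whose last vowel is 'a' add the prefix be-; stems whose last vowel is 'i' add -ovi.
So futob → sofutobus.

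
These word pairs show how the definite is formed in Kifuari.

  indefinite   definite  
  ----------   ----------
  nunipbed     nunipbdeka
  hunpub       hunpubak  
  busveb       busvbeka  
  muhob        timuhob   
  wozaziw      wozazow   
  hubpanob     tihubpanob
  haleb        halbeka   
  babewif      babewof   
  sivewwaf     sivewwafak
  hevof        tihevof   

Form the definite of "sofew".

sofweka

sivewwaf and babewif both end in -f yet inflect differently (sivewwafak, babewof), so the final letter is not what conditions the rule; the last vowel is.
"sofew" has last vowel 'e'. The stems whose last vowel is 'e' (haleb → halbeka, nunipbed → nunipbdeka, busveb → busvbeka) delete the last vowel and add -eka.
The other patterns: stems whose last vowel is 'a' or 'u' add -ak; stems whose last vowel is 'i' change the last vowel to 'o'; stems whose last vowel is 'o' add the prefix ti-.
So sofew → sofweka.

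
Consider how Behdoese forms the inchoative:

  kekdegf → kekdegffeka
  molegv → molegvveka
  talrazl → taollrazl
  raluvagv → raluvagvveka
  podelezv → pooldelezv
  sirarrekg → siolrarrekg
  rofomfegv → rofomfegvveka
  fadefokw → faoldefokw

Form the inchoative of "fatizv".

rofomfegv and podelezv both end in -v yet inflect differently (rofomfegvveka, pooldelezv), so the final letter is not what conditions the rule; the second-to-last letter is.
"fatizv" has second-to-last letter 'z'. The stems whose second-to-last letter is 'z' (talrazl → taollrazl, podelezv → pooldelezv) insert -ol- after the first vowel.
The other pattern: stems whose second-to-last letter is 'g' double the final consonant and add -eka.
So fatizv → faoltizv.

faoltizv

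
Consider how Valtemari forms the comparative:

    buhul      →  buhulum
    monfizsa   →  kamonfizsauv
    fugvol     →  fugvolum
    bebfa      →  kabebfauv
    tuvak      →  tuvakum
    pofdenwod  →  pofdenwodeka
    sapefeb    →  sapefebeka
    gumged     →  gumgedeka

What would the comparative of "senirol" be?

pofdenwod and fugvol both have last vowel 'o' yet inflect differently (pofdenwodeka, fugvolum), so the last vowel is not what conditions the rule; the final letter is.
"senirol" ends in -l. The stems ending in -l (buhul → buhulum, fugvol → fugvolum) add -um.
So senirol → senirolum.

senirolum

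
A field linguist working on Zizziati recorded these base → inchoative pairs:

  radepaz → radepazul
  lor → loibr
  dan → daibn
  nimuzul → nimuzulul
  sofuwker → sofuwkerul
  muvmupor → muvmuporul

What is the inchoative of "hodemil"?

hodemilul

sofuwker and lor both end in -r yet inflect differently (sofuwkerul, loibr), so the final letter is not what conditions the rule; the number of vowels is.
"hodemil" has 3 vowels. The stems with 3 vowels (sofuwker → sofuwkerul, radepaz → radepazul, muvmupor → muvmuporul) add -ul.
So hodemil → hodemilul.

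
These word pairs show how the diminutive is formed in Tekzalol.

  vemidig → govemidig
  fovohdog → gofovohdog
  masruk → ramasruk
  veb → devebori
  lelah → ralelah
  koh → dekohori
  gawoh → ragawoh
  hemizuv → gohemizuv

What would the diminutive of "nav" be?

koh and gawoh both end in -h yet inflect differently (dekohori, ragawoh), so the final letter is not what conditions the rule; the number of vowels is.
"nav" has 1 vowel. The stems with 1 vowel (veb → devebori, koh → dekohori) add de- … -ori around the stem.
The other patterns: stems with 2 vowels add the prefix ra-; stems with 3 vowels add the prefix go-.
So nav → denavori.

denavori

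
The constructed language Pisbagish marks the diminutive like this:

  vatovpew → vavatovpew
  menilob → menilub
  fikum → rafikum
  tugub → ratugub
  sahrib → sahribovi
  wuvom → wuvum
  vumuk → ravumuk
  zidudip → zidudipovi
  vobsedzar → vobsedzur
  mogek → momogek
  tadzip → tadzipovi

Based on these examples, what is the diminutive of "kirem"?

"kirem" has last vowel 'e'. The stems whose last vowel is 'e' (vatovpew → vavatovpew, mogek → momogek) repeat the first consonant+vowel as a prefix.
The other patterns: stems whose last vowel is 'i' add -ovi; stems whose last vowel is 'u' add the prefix ra-; stems whose last vowel is 'a' or 'o' change the last vowel to 'u'.
So kirem → kikirem.

kikirem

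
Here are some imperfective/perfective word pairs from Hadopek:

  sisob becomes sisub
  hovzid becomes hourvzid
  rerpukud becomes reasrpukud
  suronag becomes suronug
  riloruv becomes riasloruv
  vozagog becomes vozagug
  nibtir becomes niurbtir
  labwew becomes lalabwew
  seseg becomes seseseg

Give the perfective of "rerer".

"rerer" has last vowel 'e'. The stems whose last vowel is 'e' (seseg → seseseg, labwew → lalabwew) repeat the first consonant+vowel as a prefix.
The other patterns: stems whose last vowel is 'i' insert -ur- after the first vowel; stems whose last vowel is 'u' insert -as- after the first vowel; stems whose last vowel is 'a' or 'o' change the last vowel to 'u'.
So rerer → rererer.

rererer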